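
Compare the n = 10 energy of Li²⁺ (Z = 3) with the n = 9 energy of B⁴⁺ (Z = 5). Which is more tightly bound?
B⁴⁺ at n = 9 (E = -4.1993 eV)

Using E_n = -13.6057 Z² / n² eV:

Li²⁺ (Z = 3) at n = 10:
E = -13.6057 × 3² / 10² = -13.6057 × 9 / 100 = -1.2245130 eV

B⁴⁺ (Z = 5) at n = 9:
E = -13.6057 × 5² / 9² = -13.6057 × 25 / 81 = -4.1992901 eV

Since -4.1992901 eV < -1.2245130 eV,
B⁴⁺ at n = 9 is more tightly bound (requires more energy to ionize).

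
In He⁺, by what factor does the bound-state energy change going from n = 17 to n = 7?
5.898

Using E_n = -13.6057 Z² / n² eV with Z = 2:

E_7 = -13.6057 × 2² / 7² = -54.4228 / 49 = -1.110669388 eV
E_17 = -13.6057 × 2² / 17² = -54.4228 / 289 = -0.188314187 eV

The ratio is:
E_7/E_17 = (-1.110669388) / (-0.188314187)
E_7/E_17 = (-54.4228/49) / (-54.4228/289)
E_7/E_17 = 289/49
E_7/E_17 = 5.898
(Note: the Z² factors cancel in the ratio.)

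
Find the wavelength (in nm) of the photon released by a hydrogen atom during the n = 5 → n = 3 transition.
1281.47 nm

First, find the transition energy using E_n = -13.6057 / n² eV:
E_5 = -13.6057 / 5² = -0.54422800 eV
E_3 = -13.6057 / 3² = -1.51174444 eV

Photon energy: |ΔE| = |E_3 - E_5| = 0.96751644 eV

Convert to wavelength using E = hc/λ with hc = 1239.84 eV·nm:
λ = hc/E = 1239.84 eV·nm / 0.96751644 eV
λ = 1281.47 nm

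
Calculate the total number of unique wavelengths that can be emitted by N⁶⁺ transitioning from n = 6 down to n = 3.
6

The electron can occupy levels n = 3, 4, ..., 6 during de-excitation — that is m = 6 - 3 + 1 = 4 distinct levels.

The number of distinct spectral lines equals the number of ways to choose 2 of these m levels (each pair gives one possible emission transition):

Number of lines = m(m-1)/2 = 4×3/2 = 6

These correspond to all possible transitions between the 4 levels:
6 → 5, 6 → 4, 6 → 3, 5 → 4, 5 → 3, 4 → 3

Each transition produces a photon with a unique energy (and thus wavelength). This count does not depend on Z.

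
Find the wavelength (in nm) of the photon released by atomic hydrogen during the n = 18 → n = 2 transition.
369.06238 nm

First, find the transition energy using E_n = -13.6057 / n² eV:
E_18 = -13.6057 / 18² = -0.041992901 eV
E_2 = -13.6057 / 2² = -3.401425000 eV

Photon energy: |ΔE| = |E_2 - E_18| = 3.359432099 eV

Convert to wavelength using E = hc/λ with hc = 1239.84 eV·nm:
λ = hc/E = 1239.84 eV·nm / 3.359432099 eV
λ = 369.06238 nm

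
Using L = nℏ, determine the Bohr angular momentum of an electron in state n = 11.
1.16003e-33 J·s (or 11ℏ)

In the Bohr model, angular momentum is quantized:
L = nℏ

where ℏ = h/(2π) = 1.0545718e-34 J·s

For n = 11:
L = 11 × 1.0545718e-34 J·s
L = 1.16003e-33 J·s

This can also be written as L = 11ℏ.
The angular momentum is an integer multiple of the reduced Planck constant.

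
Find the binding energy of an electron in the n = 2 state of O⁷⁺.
217.691200 eV

The ionization energy is the energy needed to remove the electron completely (n → ∞).

For a hydrogen-like ion with Z = 8, E_n = -13.6057 Z² / n² eV.

At n = 2: E_2 = -13.6057 × 8² / 2² = -217.691200000 eV
At n = ∞: E_∞ = 0 eV

Ionization energy = E_∞ - E_2 = 0 - (-217.691200000) = 217.691200000 eV
Ionization energy ≈ 217.691200 eV

This is also called the binding energy of the electron in state n = 2.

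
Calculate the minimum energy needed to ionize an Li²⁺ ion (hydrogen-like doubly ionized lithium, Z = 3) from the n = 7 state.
2.50 eV

The ionization energy is the energy needed to remove the electron completely (n → ∞).

For a hydrogen-like ion with Z = 3, E_n = -13.6057 Z² / n² eV.

At n = 7: E_7 = -13.6057 × 3² / 7² = -2.49901 eV
At n = ∞: E_∞ = 0 eV

Ionization energy = E_∞ - E_7 = 0 - (-2.49901) = 2.49901 eV
Ionization energy ≈ 2.50 eV

This is also called the binding energy of the electron in state n = 7.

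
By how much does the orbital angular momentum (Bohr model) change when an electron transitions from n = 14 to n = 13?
1.0546e-34 J·s (or 1ℏ)

In the Bohr model, L_n = nℏ where ℏ = 1.054572e-34 J·s.

L_14 = 14ℏ = 1.476401e-33 J·s
L_13 = 13ℏ = 1.370944e-33 J·s

ΔL = L_14 - L_13 = (14 - 13)ℏ = 1ℏ
ΔL = 1 × 1.054572e-34 J·s = 1.0546e-34 J·s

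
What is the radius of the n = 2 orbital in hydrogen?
0.2117 nm (or 2.1167 Å)

The Bohr radius formula is:
r_n = n² a₀ / Z

where a₀ = 0.0529177 nm is the Bohr radius.

For H (Z = 1) at n = 2:
r_2 = 2² × 0.0529177 nm / 1
r_2 = 4 × 0.0529177 nm / 1
r_2 = 0.21167 nm / 1
r_2 = 0.2117 nm

The electron orbits at approximately 0.2117 nm from the nucleus.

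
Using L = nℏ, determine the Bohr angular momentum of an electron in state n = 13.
1.371e-33 J·s (or 13ℏ)

In the Bohr model, angular momentum is quantized:
L = nℏ

where ℏ = h/(2π) = 1.05457e-34 J·s

For n = 13:
L = 13 × 1.05457e-34 J·s
L = 1.371e-33 J·s

This can also be written as L = 13ℏ.
The angular momentum is an integer multiple of the reduced Planck constant.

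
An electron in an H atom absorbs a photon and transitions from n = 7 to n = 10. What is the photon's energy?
0.141610 eV

The energy levels of a hydrogen-like atom are E_n = -13.6057 eV / n².

Energy at n = 7: E_7 = -13.6057 / 7² = -0.277667347 eV
Energy at n = 10: E_10 = -13.6057 / 10² = -0.136057000 eV

The excitation energy is the difference:
ΔE = E_10 - E_7
ΔE = -0.136057000 - (-0.277667347)
ΔE = 0.141610 eV

Since this is positive, energy must be absorbed (photon absorption).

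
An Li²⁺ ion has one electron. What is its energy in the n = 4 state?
-7.6532 eV

For hydrogen-like ions, the energy levels scale with Z²:
E_n = -13.6057 Z² / n² eV

For Li²⁺ (Z = 3) at n = 4:
E_4 = -13.6057 × 3² / 4²
E_4 = -13.6057 × 9 / 16
E_4 = -122.4513 / 16
E_4 = -7.6532 eV

The energy is 9 times more negative than hydrogen at the same n due to the stronger nuclear charge.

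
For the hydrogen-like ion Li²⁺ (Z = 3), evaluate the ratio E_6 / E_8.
1.778

Using E_n = -13.6057 Z² / n² eV with Z = 3:

E_6 = -13.6057 × 3² / 6² = -122.4513 / 36 = -3.401425000 eV
E_8 = -13.6057 × 3² / 8² = -122.4513 / 64 = -1.913301563 eV

The ratio is:
E_6/E_8 = (-3.401425000) / (-1.913301563)
E_6/E_8 = (-122.4513/36) / (-122.4513/64)
E_6/E_8 = 64/36
E_6/E_8 = 1.778
(Note: the Z² factors cancel in the ratio.)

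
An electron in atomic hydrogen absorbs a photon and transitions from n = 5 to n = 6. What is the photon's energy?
0.166 eV

The energy levels of a hydrogen-like atom are E_n = -13.6057 eV / n².

Energy at n = 5: E_5 = -13.6057 / 5² = -0.544228 eV
Energy at n = 6: E_6 = -13.6057 / 6² = -0.377936 eV

The excitation energy is the difference:
ΔE = E_6 - E_5
ΔE = -0.377936 - (-0.544228)
ΔE = 0.166 eV

Since this is positive, energy must be absorbed (photon absorption).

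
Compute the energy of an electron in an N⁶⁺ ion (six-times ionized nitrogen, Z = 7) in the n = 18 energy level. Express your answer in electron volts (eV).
-2.0577 eV

The energy levels of a hydrogen-like atom are given by:
E_n = -13.6057 Z² / n² eV  (with Z = 7 for N⁶⁺)

For n = 18:
E_18 = -13.6057 × 7² / 18²
E_18 = -13.6057 × 49 / 324
E_18 = -2.0577 eV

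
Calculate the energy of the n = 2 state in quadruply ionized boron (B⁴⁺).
-85.03563 eV

For hydrogen-like ions, the energy levels scale with Z²:
E_n = -13.6057 Z² / n² eV

For B⁴⁺ (Z = 5) at n = 2:
E_2 = -13.6057 × 5² / 2²
E_2 = -13.6057 × 25 / 4
E_2 = -340.1425 / 4
E_2 = -85.03563 eV

The energy is 25 times more negative than hydrogen at the same n due to the stronger nuclear charge.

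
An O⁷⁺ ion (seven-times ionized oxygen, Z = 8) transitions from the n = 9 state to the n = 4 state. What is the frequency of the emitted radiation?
1.0560e+16 Hz

First, find the transition energy:
E_9 = -13.6057 × 8² / 9² = -10.750183 eV
E_4 = -13.6057 × 8² / 4² = -54.422800 eV
|ΔE| = |E_4 - E_9| = 43.672617 eV

Convert to Joules: E = 43.672617 eV × (1.602177 × 10⁻¹⁹ J/eV) = 6.997126e-18 J

Using E = hf:
f = E/h = 6.997126e-18 J / (6.62607 × 10⁻³⁴ J·s)
f = 1.0560e+16 Hz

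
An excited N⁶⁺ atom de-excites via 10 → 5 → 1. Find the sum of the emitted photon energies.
660.01 eV

The energy levels of N⁶⁺ are E_n = -13.6057 × 7² / n² eV.

First transition (10 → 5):
ΔE₁ = |E_5 - E_10|
ΔE₁ = |-26.66717200 - (-6.66679300)| = 20.00038 eV

Second transition (5 → 1):
ΔE₂ = |E_1 - E_5|
ΔE₂ = |-666.67930000 - (-26.66717200)| = 640.01213 eV

Total energy released:
E_total = ΔE₁ + ΔE₂ = 20.00038 + 640.01213 = 660.01 eV

Note: This equals the direct transition 10 → 1: 660.01 eV ✓
Energy is conserved regardless of the path taken.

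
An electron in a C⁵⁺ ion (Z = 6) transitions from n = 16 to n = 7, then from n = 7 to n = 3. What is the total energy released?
52.509498 eV

The energy levels of C⁵⁺ are E_n = -13.6057 × 6² / n² eV.

First transition (16 → 7):
ΔE₁ = |E_7 - E_16|
ΔE₁ = |-9.996024489796 - (-1.913301562500)| = 8.082722927 eV

Second transition (7 → 3):
ΔE₂ = |E_3 - E_7|
ΔE₂ = |-54.422800000000 - (-9.996024489796)| = 44.426775510 eV

Total energy released:
E_total = ΔE₁ + ΔE₂ = 8.082722927 + 44.426775510 = 52.509498 eV

Note: This equals the direct transition 16 → 3: 52.509498 eV ✓
Energy is conserved regardless of the path taken.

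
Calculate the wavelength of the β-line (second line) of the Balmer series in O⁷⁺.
7.594 nm

The lines of a series are numbered from the longest wavelength (smallest ΔE) outward; the second line is the transition from n = n_f + 2 to n_f.
The Balmer series has all transitions ending at n_f = 2.

For O⁷⁺ (Z = 8), the second line (β-line) is the jump from n = 4 to n = 2:
E_4 = -13.6057 × 8² / 4² = -54.42280 eV
E_2 = -13.6057 × 8² / 2² = -217.69120 eV
ΔE = E_4 - E_2 = 163.26840 eV

λ = hc/E = 1239.84 eV·nm / 163.26840 eV
λ = 7.594 nm

This is the β-line of the Balmer series in O⁷⁺.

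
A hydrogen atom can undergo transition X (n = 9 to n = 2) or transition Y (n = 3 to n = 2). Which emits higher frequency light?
9 → 2

Calculate the energy for each transition:

Transition 9 → 2:
ΔE₁ = |E_2 - E_9| = |-13.6057/2² - (-13.6057/9²)|
ΔE₁ = |-3.401425000 - (-0.167971605)| = 3.233453 eV

Transition 3 → 2:
ΔE₂ = |E_2 - E_3| = |-13.6057/2² - (-13.6057/3²)|
ΔE₂ = |-3.401425000 - (-1.511744444)| = 1.889681 eV

Since 3.233453 eV > 1.889681 eV, the transition 9 → 2 emits the more energetic photon.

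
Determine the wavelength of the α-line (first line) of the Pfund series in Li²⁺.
828.42285 nm

The longest wavelength corresponds to the smallest energy transition in the series.
The Pfund series has all transitions ending at n_f = 5.

For Li²⁺ (Z = 3), the first line (α-line) is the jump from n = 6 to n = 5:
E_6 = -13.6057 × 3² / 6² = -3.401425000 eV
E_5 = -13.6057 × 3² / 5² = -4.898052000 eV
ΔE = E_6 - E_5 = 1.496627000 eV

λ = hc/E = 1239.84 eV·nm / 1.496627000 eV
λ = 828.42285 nm

This is the α-line of the Pfund series in Li²⁺.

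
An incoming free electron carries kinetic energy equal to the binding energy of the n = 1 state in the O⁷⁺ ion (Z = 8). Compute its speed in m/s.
1.75015e+07 m/s (or 5.837885% of c)

The binding energy at n = 1 for O⁷⁺ is:
E_1 = -13.6057 × 8²/1² = -870.76480000 eV
|E_1| = 870.76480000 eV

Convert to Joules:
KE = 870.76480000 eV × (1.602177 × 10⁻¹⁹ J/eV) = 1.3951193e-16 J

Using KE = ½mv²:
v = √(2·KE/m_e)
v = √(2 × 1.3951193e-16 J / 9.10938 × 10⁻³¹ kg)
v = 1.75015e+07 m/s

This is approximately 5.837885% the speed of light.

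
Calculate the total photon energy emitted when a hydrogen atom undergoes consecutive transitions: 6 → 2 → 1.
13.228 eV

The energy levels of hydrogen are E_n = -13.6057 / n² eV.

First transition (6 → 2):
ΔE₁ = |E_2 - E_6|
ΔE₁ = |-3.401425000 - (-0.377936111)| = 3.023489 eV

Second transition (2 → 1):
ΔE₂ = |E_1 - E_2|
ΔE₂ = |-13.605700000 - (-3.401425000)| = 10.204275 eV

Total energy released:
E_total = ΔE₁ + ΔE₂ = 3.023489 + 10.204275 = 13.228 eV

Note: This equals the direct transition 6 → 1: 13.228 eV ✓
Energy is conserved regardless of the path taken.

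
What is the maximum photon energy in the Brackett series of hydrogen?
0.85 eV

The series limit corresponds to the transition from n = ∞ to n = 4.
This is the highest energy (shortest wavelength) transition in the Brackett series.

E_∞ = 0 eV
E_4 = -13.6057 / 4² = -0.85 eV

Energy at series limit:
ΔE = E_∞ - E_4 = 0 - (-0.85) = 0.85 eV

This energy equals the ionization energy from the n = 4 state of hydrogen.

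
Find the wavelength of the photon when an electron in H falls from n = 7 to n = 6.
12365.1669 nm

First, find the transition energy using E_n = -13.6057 / n² eV:
E_7 = -13.6057 / 7² = -0.27766734694 eV
E_6 = -13.6057 / 6² = -0.37793611111 eV

Photon energy: |ΔE| = |E_6 - E_7| = 0.10026876417 eV

Convert to wavelength using E = hc/λ with hc = 1239.84 eV·nm:
λ = hc/E = 1239.84 eV·nm / 0.10026876417 eV
λ = 12365.1669 nm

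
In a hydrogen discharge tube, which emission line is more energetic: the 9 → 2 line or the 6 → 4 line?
9 → 2

Calculate the energy for each transition:

Transition 9 → 2:
ΔE₁ = |E_2 - E_9| = |-13.6057/2² - (-13.6057/9²)|
ΔE₁ = |-3.4014250000 - (-0.1679716049)| = 3.2334534 eV

Transition 6 → 4:
ΔE₂ = |E_4 - E_6| = |-13.6057/4² - (-13.6057/6²)|
ΔE₂ = |-0.8503562500 - (-0.3779361111)| = 0.4724201 eV

Since 3.2334534 eV > 0.4724201 eV, the transition 9 → 2 emits the more energetic photon.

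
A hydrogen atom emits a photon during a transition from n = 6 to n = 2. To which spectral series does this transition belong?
Balmer series

The spectral series in hydrogen are named based on the final (lower) energy level:
- Lyman series: n_final = 1 (ultraviolet)
- Balmer series: n_final = 2 (visible/near-UV)
- Paschen series: n_final = 3 (infrared)
- Brackett series: n_final = 4 (infrared)
- Pfund series: n_final = 5 (far infrared)

Since this transition ends at n = 2, it belongs to the Balmer series.

For reference, this 6 → 2 line has photon energy
ΔE = 13.6057 eV × (1/2² - 1/6²) = 3.023489 eV,
corresponding to wavelength λ = hc/ΔE = 1239.84 eV·nm / 3.023489 eV = 410.07 nm in the visible/near-UV region.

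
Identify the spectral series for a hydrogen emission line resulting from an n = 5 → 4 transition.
Brackett series

The spectral series in hydrogen are named based on the final (lower) energy level:
- Lyman series: n_final = 1 (ultraviolet)
- Balmer series: n_final = 2 (visible/near-UV)
- Paschen series: n_final = 3 (infrared)
- Brackett series: n_final = 4 (infrared)
- Pfund series: n_final = 5 (far infrared)

Since this transition ends at n = 4, it belongs to the Brackett series.

For reference, this 5 → 4 line has photon energy
ΔE = 13.6057 eV × (1/4² - 1/5²) = 0.30612825000 eV,
corresponding to wavelength λ = hc/ΔE = 1239.84 eV·nm / 0.30612825000 eV = 4050.06725 nm in the infrared region.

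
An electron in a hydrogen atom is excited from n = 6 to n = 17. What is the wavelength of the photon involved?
3747.35274 nm

First, find the transition energy using E_n = -13.6057 / n² eV:
E_6 = -13.6057 / 6² = -0.37793611111 eV
E_17 = -13.6057 / 17² = -0.04707854671 eV

Photon energy: |ΔE| = |E_17 - E_6| = 0.33085756440 eV

Convert to wavelength using E = hc/λ with hc = 1239.84 eV·nm:
λ = hc/E = 1239.84 eV·nm / 0.33085756440 eV
λ = 3747.35274 nm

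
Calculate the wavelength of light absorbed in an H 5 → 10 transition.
3037.5504 nm

First, find the transition energy using E_n = -13.6057 / n² eV:
E_5 = -13.6057 / 5² = -0.5442280000 eV
E_10 = -13.6057 / 10² = -0.1360570000 eV

Photon energy: |ΔE| = |E_10 - E_5| = 0.4081710000 eV

Convert to wavelength using E = hc/λ with hc = 1239.84 eV·nm:
λ = hc/E = 1239.84 eV·nm / 0.4081710000 eV
λ = 3037.5504 nm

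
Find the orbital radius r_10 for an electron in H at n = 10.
5.2918 nm (or 52.9177 Å)

The Bohr radius formula is:
r_n = n² a₀ / Z

where a₀ = 0.0529177 nm is the Bohr radius.

For H (Z = 1) at n = 10:
r_10 = 10² × 0.0529177 nm / 1
r_10 = 100 × 0.0529177 nm / 1
r_10 = 5.29177 nm / 1
r_10 = 5.2918 nm

The electron orbits at approximately 5.2918 nm from the nucleus.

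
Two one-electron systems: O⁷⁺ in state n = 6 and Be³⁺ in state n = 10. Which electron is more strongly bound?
O⁷⁺ at n = 6 (E = -24.1879 eV)

Using E_n = -13.6057 Z² / n² eV:

O⁷⁺ (Z = 8) at n = 6:
E = -13.6057 × 8² / 6² = -13.6057 × 64 / 36 = -24.1879111 eV

Be³⁺ (Z = 4) at n = 10:
E = -13.6057 × 4² / 10² = -13.6057 × 16 / 100 = -2.1769120 eV

Since -24.1879111 eV < -2.1769120 eV,
O⁷⁺ at n = 6 is more tightly bound (requires more energy to ionize).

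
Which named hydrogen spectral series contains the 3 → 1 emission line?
Lyman series

The spectral series in hydrogen are named based on the final (lower) energy level:
- Lyman series: n_final = 1 (ultraviolet)
- Balmer series: n_final = 2 (visible/near-UV)
- Paschen series: n_final = 3 (infrared)
- Brackett series: n_final = 4 (infrared)
- Pfund series: n_final = 5 (far infrared)

Since this transition ends at n = 1, it belongs to the Lyman series.

For reference, this 3 → 1 line has photon energy
ΔE = 13.6057 eV × (1/1² - 1/3²) = 12.09396 eV,
corresponding to wavelength λ = hc/ΔE = 1239.84 eV·nm / 12.09396 eV = 102.52 nm in the ultraviolet region.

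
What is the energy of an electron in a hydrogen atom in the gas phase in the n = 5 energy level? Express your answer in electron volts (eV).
-0.54423 eV

The energy levels of a hydrogen-like atom are given by:
E_n = -13.6057 eV / n²

For n = 5:
E_5 = -13.6057 eV / 5²
E_5 = -13.6057 eV / 25
E_5 = -0.54423 eV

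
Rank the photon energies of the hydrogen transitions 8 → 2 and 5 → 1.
5 → 1

Calculate the energy for each transition:

Transition 8 → 2:
ΔE₁ = |E_2 - E_8| = |-13.6057/2² - (-13.6057/8²)|
ΔE₁ = |-3.40142500 - (-0.21258906)| = 3.18884 eV

Transition 5 → 1:
ΔE₂ = |E_1 - E_5| = |-13.6057/1² - (-13.6057/5²)|
ΔE₂ = |-13.60570000 - (-0.54422800)| = 13.06147 eV

Since 13.06147 eV > 3.18884 eV, the transition 5 → 1 emits the more energetic photon.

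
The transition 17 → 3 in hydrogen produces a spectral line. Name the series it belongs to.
Paschen series

The spectral series in hydrogen are named based on the final (lower) energy level:
- Lyman series: n_final = 1 (ultraviolet)
- Balmer series: n_final = 2 (visible/near-UV)
- Paschen series: n_final = 3 (infrared)
- Brackett series: n_final = 4 (infrared)
- Pfund series: n_final = 5 (far infrared)

Since this transition ends at n = 3, it belongs to the Paschen series.

For reference, this 17 → 3 line has photon energy
ΔE = 13.6057 eV × (1/3² - 1/17²) = 1.4646658977 eV,
corresponding to wavelength λ = hc/ΔE = 1239.84 eV·nm / 1.4646658977 eV = 846.500217 nm in the infrared region.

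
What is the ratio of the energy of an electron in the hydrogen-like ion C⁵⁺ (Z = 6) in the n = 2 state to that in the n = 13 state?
42.25000

Using E_n = -13.6057 Z² / n² eV with Z = 6:

E_2 = -13.6057 × 6² / 2² = -489.8052 / 4 = -122.45130000000 eV
E_13 = -13.6057 × 6² / 13² = -489.8052 / 169 = -2.89825562130 eV

The ratio is:
E_2/E_13 = (-122.45130000000) / (-2.89825562130)
E_2/E_13 = (-489.8052/4) / (-489.8052/169)
E_2/E_13 = 169/4
E_2/E_13 = 42.25000
(Note: the Z² factors cancel in the ratio.)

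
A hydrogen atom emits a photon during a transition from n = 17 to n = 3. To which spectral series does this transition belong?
Paschen series

The spectral series in hydrogen are named based on the final (lower) energy level:
- Lyman series: n_final = 1 (ultraviolet)
- Balmer series: n_final = 2 (visible/near-UV)
- Paschen series: n_final = 3 (infrared)
- Brackett series: n_final = 4 (infrared)
- Pfund series: n_final = 5 (far infrared)

Since this transition ends at n = 3, it belongs to the Paschen series.

For reference, this 17 → 3 line has photon energy
ΔE = 13.6057 eV × (1/3² - 1/17²) = 1.464666 eV,
corresponding to wavelength λ = hc/ΔE = 1239.84 eV·nm / 1.464666 eV = 846.50 nm in the infrared region.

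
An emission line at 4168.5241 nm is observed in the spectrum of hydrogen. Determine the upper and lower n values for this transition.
n = 13 → n = 6

First, find the photon energy from the wavelength (hc = 1239.84 eV·nm):
E = hc/λ = 1239.84 eV·nm / 4168.5241 nm = 0.29742901 eV

The energy levels of hydrogen satisfy E_n = -13.6057 / n² eV, so an emission n_i → n_f releases
ΔE = 13.6057 × (1/n_f² − 1/n_i²) eV.

Setting ΔE equal to the photon energy:
1/n_f² − 1/n_i² = 0.29742901 / 13.6057 = 0.021860618

Since 1/n_i² must be positive, we need 1/n_f² > 0.021860618, i.e. n_f ≤ 6. For each allowed n_f, solve n_i = (1/n_f² − 0.021860618)^(−1/2) and check whether it is a whole number:
  n_f = 1: 1/n_i² = 1.000000000 − 0.021860618 = 0.978139382 → n_i = 1.011  (not an integer) ✗
  n_f = 2: 1/n_i² = 0.250000000 − 0.021860618 = 0.228139382 → n_i = 2.094  (not an integer) ✗
  n_f = 3: 1/n_i² = 0.111111111 − 0.021860618 = 0.089250493 → n_i = 3.347  (not an integer) ✗
  n_f = 4: 1/n_i² = 0.062500000 − 0.021860618 = 0.040639382 → n_i = 4.961  (not an integer) ✗
  n_f = 5: 1/n_i² = 0.040000000 − 0.021860618 = 0.018139382 → n_i = 7.425  (not an integer) ✗
  n_f = 6: 1/n_i² = 0.027777778 − 0.021860618 = 0.005917160 → n_i = 13.000  → integer, n_i = 13 ✓

Only n_f = 6 gives an integer upper level, n_i = 13.

The transition is from n = 13 to n = 6 (emission).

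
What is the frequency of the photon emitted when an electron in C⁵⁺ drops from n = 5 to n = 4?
2.66477e+15 Hz

First, find the transition energy:
E_5 = -13.6057 × 6² / 5² = -19.59220800 eV
E_4 = -13.6057 × 6² / 4² = -30.61282500 eV
|ΔE| = |E_4 - E_5| = 11.02061700 eV

Convert to Joules: E = 11.02061700 eV × (1.602177 × 10⁻¹⁹ J/eV) = 1.7656979e-18 J

Using E = hf:
f = E/h = 1.7656979e-18 J / (6.62607 × 10⁻³⁴ J·s)
f = 2.66477e+15 Hz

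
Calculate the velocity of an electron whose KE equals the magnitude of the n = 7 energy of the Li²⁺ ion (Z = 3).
9.3758e+05 m/s (or 0.3127% of c)

The binding energy at n = 7 for Li²⁺ is:
E_7 = -13.6057 × 3²/7² = -2.4990061 eV
|E_7| = 2.4990061 eV

Convert to Joules:
KE = 2.4990061 eV × (1.602177 × 10⁻¹⁹ J/eV) = 4.003850e-19 J

Using KE = ½mv²:
v = √(2·KE/m_e)
v = √(2 × 4.003850e-19 J / 9.10938 × 10⁻³¹ kg)
v = 9.3758e+05 m/s

This is approximately 0.3127% the speed of light.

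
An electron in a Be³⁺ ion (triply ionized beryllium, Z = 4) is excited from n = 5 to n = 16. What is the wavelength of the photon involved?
157.79483 nm

First, find the transition energy using E_n = -13.6057 Z² / n² eV:
E_5 = -13.6057 × 4² / 5² = -8.707648000 eV
E_16 = -13.6057 × 4² / 16² = -0.850356250 eV

Photon energy: |ΔE| = |E_16 - E_5| = 7.857291750 eV

Convert to wavelength using E = hc/λ with hc = 1239.84 eV·nm:
λ = hc/E = 1239.84 eV·nm / 7.857291750 eV
λ = 157.79483 nm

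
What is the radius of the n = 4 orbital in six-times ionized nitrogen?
0.12095 nm (or 1.20955 Å)

The Bohr radius formula is:
r_n = n² a₀ / Z

where a₀ = 0.05291772 nm is the Bohr radius.

For N⁶⁺ (Z = 7) at n = 4:
r_4 = 4² × 0.05291772 nm / 7
r_4 = 16 × 0.05291772 nm / 7
r_4 = 0.846684 nm / 7
r_4 = 0.12095 nm

The electron orbits at approximately 0.12095 nm from the nucleus.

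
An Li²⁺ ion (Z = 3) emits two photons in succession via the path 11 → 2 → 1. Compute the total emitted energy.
121.439306 eV

The energy levels of Li²⁺ are E_n = -13.6057 × 3² / n² eV.

First transition (11 → 2):
ΔE₁ = |E_2 - E_11|
ΔE₁ = |-30.612825000000 - (-1.011994214876)| = 29.600830785 eV

Second transition (2 → 1):
ΔE₂ = |E_1 - E_2|
ΔE₂ = |-122.451300000000 - (-30.612825000000)| = 91.838475000 eV

Total energy released:
E_total = ΔE₁ + ΔE₂ = 29.600830785 + 91.838475000 = 121.439306 eV

Note: This equals the direct transition 11 → 1: 121.439306 eV ✓
Energy is conserved regardless of the path taken.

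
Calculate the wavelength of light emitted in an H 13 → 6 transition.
4168.524 nm

First, find the transition energy using E_n = -13.6057 / n² eV:
E_13 = -13.6057 / 13² = -0.080507101 eV
E_6 = -13.6057 / 6² = -0.377936111 eV

Photon energy: |ΔE| = |E_6 - E_13| = 0.297429010 eV

Convert to wavelength using E = hc/λ with hc = 1239.84 eV·nm:
λ = hc/E = 1239.84 eV·nm / 0.297429010 eV
λ = 4168.524 nm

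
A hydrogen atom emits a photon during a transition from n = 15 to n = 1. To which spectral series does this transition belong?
Lyman series

The spectral series in hydrogen are named based on the final (lower) energy level:
- Lyman series: n_final = 1 (ultraviolet)
- Balmer series: n_final = 2 (visible/near-UV)
- Paschen series: n_final = 3 (infrared)
- Brackett series: n_final = 4 (infrared)
- Pfund series: n_final = 5 (far infrared)

Since this transition ends at n = 1, it belongs to the Lyman series.

For reference, this 15 → 1 line has photon energy
ΔE = 13.6057 eV × (1/1² - 1/15²) = 13.545230 eV,
corresponding to wavelength λ = hc/ΔE = 1239.84 eV·nm / 13.545230 eV = 91.5333 nm in the ultraviolet region.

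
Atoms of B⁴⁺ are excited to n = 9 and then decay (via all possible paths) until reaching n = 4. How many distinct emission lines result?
15

The electron can occupy levels n = 4, 5, ..., 9 during de-excitation — that is m = 9 - 4 + 1 = 6 distinct levels.

The number of distinct spectral lines equals the number of ways to choose 2 of these m levels (each pair gives one possible emission transition):

Number of lines = m(m-1)/2 = 6×5/2 = 15

These correspond to all possible transitions between the 6 levels:
9 → 8, 9 → 7, 9 → 6, 9 → 5, 9 → 4, 8 → 7, 8 → 6, 8 → 5...

Each transition produces a photon with a unique energy (and thus wavelength). This count does not depend on Z.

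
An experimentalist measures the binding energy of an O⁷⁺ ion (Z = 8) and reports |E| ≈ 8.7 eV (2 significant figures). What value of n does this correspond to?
n = 10

The exact energy levels follow E_n = -13.6057 Z² / n² eV with Z = 8.

The measured value (-8.7 eV) is reported to only 2 significant figures, so we must test candidate n values and see which one matches to that precision.

Candidate energies:
  n = 8:  E = -13.6057 × 8² / 8² = -13.605700 eV
  n = 9:  E = -13.6057 × 8² / 9² = -10.750183 eV
  n = 10:  E = -13.6057 × 8² / 10² = -8.707648 eV  ← matches
  n = 11:  E = -13.6057 × 8² / 11² = -7.196403 eV
  n = 12:  E = -13.6057 × 8² / 12² = -6.046978 eV

Checking against the measurement of -8.7 eV (2 sig figs), only n = 10 agrees:
E_10 = -8.707648 eV, which rounds to -8.7 eV ✓

Therefore n = 10.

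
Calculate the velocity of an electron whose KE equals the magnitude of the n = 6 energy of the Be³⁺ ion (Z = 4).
1.45846e+06 m/s (or 0.486% of c)

The binding energy at n = 6 for Be³⁺ is:
E_6 = -13.6057 × 4²/6² = -6.04697778 eV
|E_6| = 6.04697778 eV

Convert to Joules:
KE = 6.04697778 eV × (1.602177 × 10⁻¹⁹ J/eV) = 9.6883287e-19 J

Using KE = ½mv²:
v = √(2·KE/m_e)
v = √(2 × 9.6883287e-19 J / 9.10938 × 10⁻³¹ kg)
v = 1.45846e+06 m/s

This is approximately 0.486% the speed of light.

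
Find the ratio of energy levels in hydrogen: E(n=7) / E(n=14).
4.000

Using E_n = -13.6057 Z² / n² eV with Z = 1:

E_7 = -13.6057 / 7² = -13.6057 / 49 = -0.277667347 eV
E_14 = -13.6057 / 14² = -13.6057 / 196 = -0.069416837 eV

The ratio is:
E_7/E_14 = (-0.277667347) / (-0.069416837)
E_7/E_14 = (-13.6057/49) / (-13.6057/196)
E_7/E_14 = 196/49
E_7/E_14 = 4.000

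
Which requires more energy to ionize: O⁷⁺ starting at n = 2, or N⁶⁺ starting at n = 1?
N⁶⁺ at n = 1 (E = -666.67930 eV)

Using E_n = -13.6057 Z² / n² eV:

O⁷⁺ (Z = 8) at n = 2:
E = -13.6057 × 8² / 2² = -13.6057 × 64 / 4 = -217.69120000 eV

N⁶⁺ (Z = 7) at n = 1:
E = -13.6057 × 7² / 1² = -13.6057 × 49 / 1 = -666.67930000 eV

Since -666.67930000 eV < -217.69120000 eV,
N⁶⁺ at n = 1 is more tightly bound (requires more energy to ionize).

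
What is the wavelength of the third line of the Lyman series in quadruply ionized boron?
3.89 nm

The lines of a series are numbered from the longest wavelength (smallest ΔE) outward; the third line is the transition from n = n_f + 3 to n_f.
The Lyman series has all transitions ending at n_f = 1.

For B⁴⁺ (Z = 5), the third line (γ-line) is the jump from n = 4 to n = 1:
E_4 = -13.6057 × 5² / 4² = -21.2589 eV
E_1 = -13.6057 × 5² / 1² = -340.1425 eV
ΔE = E_4 - E_1 = 318.8836 eV

λ = hc/E = 1239.84 eV·nm / 318.8836 eV
λ = 3.89 nm

This is the γ-line of the Lyman series in B⁴⁺.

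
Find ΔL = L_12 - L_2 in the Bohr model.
1.055e-33 J·s (or 10ℏ)

In the Bohr model, L_n = nℏ where ℏ = 1.05457e-34 J·s.

L_12 = 12ℏ = 1.26548e-33 J·s
L_2 = 2ℏ = 2.10914e-34 J·s

ΔL = L_12 - L_2 = (12 - 2)ℏ = 10ℏ
ΔL = 10 × 1.05457e-34 J·s = 1.055e-33 J·s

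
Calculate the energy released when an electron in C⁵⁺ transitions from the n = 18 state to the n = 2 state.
120.940 eV

The energy levels are E_n = -13.6057 Z² eV / n².

Energy at n = 18: E_18 = -13.6057 × 6² / 18² = -1.511744 eV
Energy at n = 2: E_2 = -13.6057 × 6² / 2² = -122.451300 eV

For emission (electron falling to lower state), the photon energy is:
E_photon = E_18 - E_2 = |-1.511744 - (-122.451300)|
E_photon = 120.940 eV

This energy is carried away by the emitted photon.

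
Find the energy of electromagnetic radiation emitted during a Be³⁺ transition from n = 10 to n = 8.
1.22 eV

The energy levels are E_n = -13.6057 Z² eV / n².

Energy at n = 10: E_10 = -13.6057 × 4² / 10² = -2.17691 eV
Energy at n = 8: E_8 = -13.6057 × 4² / 8² = -3.40143 eV

For emission (electron falling to lower state), the photon energy is:
E_photon = E_10 - E_8 = |-2.17691 - (-3.40143)|
E_photon = 1.22 eV

This energy is carried away by the emitted photon.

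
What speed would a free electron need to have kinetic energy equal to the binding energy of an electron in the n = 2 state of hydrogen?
1.0938e+06 m/s (or 0.36% of c)

The binding energy at n = 2 for hydrogen is:
E_2 = -13.6057/2² = -3.4014250 eV
|E_2| = 3.4014250 eV

Convert to Joules:
KE = 3.4014250 eV × (1.602177 × 10⁻¹⁹ J/eV) = 5.449685e-19 J

Using KE = ½mv²:
v = √(2·KE/m_e)
v = √(2 × 5.449685e-19 J / 9.10938 × 10⁻³¹ kg)
v = 1.0938e+06 m/s

This is approximately 0.36% the speed of light.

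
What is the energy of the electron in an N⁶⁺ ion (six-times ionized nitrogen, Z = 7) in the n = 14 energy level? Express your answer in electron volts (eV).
-3.401 eV

The energy levels of a hydrogen-like atom are given by:
E_n = -13.6057 Z² / n² eV  (with Z = 7 for N⁶⁺)

For n = 14:
E_14 = -13.6057 × 7² / 14²
E_14 = -13.6057 × 49 / 196
E_14 = -3.401 eV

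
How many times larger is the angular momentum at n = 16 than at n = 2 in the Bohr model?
8.00000

In the Bohr model, L_n = nℏ, so the ratio is purely the ratio of quantum numbers:

L_16/L_2 = 16ℏ / 2ℏ = 16/2 = 8.00000

The angular momentum scales linearly with n.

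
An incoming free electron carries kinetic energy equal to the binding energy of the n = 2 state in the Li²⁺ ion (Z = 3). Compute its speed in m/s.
3.2815e+06 m/s (or 1.09460% of c)

The binding energy at n = 2 for Li²⁺ is:
E_2 = -13.6057 × 3²/2² = -30.6128250 eV
|E_2| = 30.6128250 eV

Convert to Joules:
KE = 30.6128250 eV × (1.602177 × 10⁻¹⁹ J/eV) = 4.904716e-18 J

Using KE = ½mv²:
v = √(2·KE/m_e)
v = √(2 × 4.904716e-18 J / 9.10938 × 10⁻³¹ kg)
v = 3.2815e+06 m/s

This is approximately 1.09460% the speed of light.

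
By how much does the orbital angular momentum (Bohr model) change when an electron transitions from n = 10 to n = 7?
3.164e-34 J·s (or 3ℏ)

In the Bohr model, L_n = nℏ where ℏ = 1.05457e-34 J·s.

L_10 = 10ℏ = 1.05457e-33 J·s
L_7 = 7ℏ = 7.38199e-34 J·s

ΔL = L_10 - L_7 = (10 - 7)ℏ = 3ℏ
ΔL = 3 × 1.05457e-34 J·s = 3.164e-34 J·s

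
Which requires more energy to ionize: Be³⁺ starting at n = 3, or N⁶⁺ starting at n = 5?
N⁶⁺ at n = 5 (E = -26.67 eV)

Using E_n = -13.6057 Z² / n² eV:

Be³⁺ (Z = 4) at n = 3:
E = -13.6057 × 4² / 3² = -13.6057 × 16 / 9 = -24.18791 eV

N⁶⁺ (Z = 7) at n = 5:
E = -13.6057 × 7² / 5² = -13.6057 × 49 / 25 = -26.66717 eV

Since -26.66717 eV < -24.18791 eV,
N⁶⁺ at n = 5 is more tightly bound (requires more energy to ionize).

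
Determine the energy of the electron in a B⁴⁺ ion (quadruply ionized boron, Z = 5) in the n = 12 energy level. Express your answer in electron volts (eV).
-2.362101 eV

The energy levels of a hydrogen-like atom are given by:
E_n = -13.6057 Z² / n² eV  (with Z = 5 for B⁴⁺)

For n = 12:
E_12 = -13.6057 × 5² / 12²
E_12 = -13.6057 × 25 / 144
E_12 = -2.362101 eV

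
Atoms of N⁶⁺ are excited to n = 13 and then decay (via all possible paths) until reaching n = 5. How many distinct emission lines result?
36

The electron can occupy levels n = 5, 6, ..., 13 during de-excitation — that is m = 13 - 5 + 1 = 9 distinct levels.

The number of distinct spectral lines equals the number of ways to choose 2 of these m levels (each pair gives one possible emission transition):

Number of lines = m(m-1)/2 = 9×8/2 = 36

These correspond to all possible transitions between the 9 levels:
13 → 12, 13 → 11, 13 → 10, 13 → 9, 13 → 8, 13 → 7, 13 → 6, 13 → 5...

Each transition produces a photon with a unique energy (and thus wavelength). This count does not depend on Z.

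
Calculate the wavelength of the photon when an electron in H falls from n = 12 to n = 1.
91.7638 nm

First, find the transition energy using E_n = -13.6057 / n² eV:
E_12 = -13.6057 / 12² = -0.094484 eV
E_1 = -13.6057 / 1² = -13.605700 eV

Photon energy: |ΔE| = |E_1 - E_12| = 13.511216 eV

Convert to wavelength using E = hc/λ with hc = 1239.84 eV·nm:
λ = hc/E = 1239.84 eV·nm / 13.511216 eV
λ = 91.7638 nm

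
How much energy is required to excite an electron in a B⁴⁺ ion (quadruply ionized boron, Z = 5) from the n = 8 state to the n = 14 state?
3.5793 eV

The energy levels of a hydrogen-like atom are E_n = -13.6057 Z² eV / n².

Energy at n = 8: E_8 = -13.6057 × 5² / 8² = -5.3147266 eV
Energy at n = 14: E_14 = -13.6057 × 5² / 14² = -1.7354209 eV

The excitation energy is the difference:
ΔE = E_14 - E_8
ΔE = -1.7354209 - (-5.3147266)
ΔE = 3.5793 eV

Since this is positive, energy must be absorbed (photon absorption).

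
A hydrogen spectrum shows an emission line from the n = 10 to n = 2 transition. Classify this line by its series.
Balmer series

The spectral series in hydrogen are named based on the final (lower) energy level:
- Lyman series: n_final = 1 (ultraviolet)
- Balmer series: n_final = 2 (visible/near-UV)
- Paschen series: n_final = 3 (infrared)
- Brackett series: n_final = 4 (infrared)
- Pfund series: n_final = 5 (far infrared)

Since this transition ends at n = 2, it belongs to the Balmer series.

For reference, this 10 → 2 line has photon energy
ΔE = 13.6057 eV × (1/2² - 1/10²) = 3.26536800 eV,
corresponding to wavelength λ = hc/ΔE = 1239.84 eV·nm / 3.26536800 eV = 379.6938 nm in the visible/near-UV region.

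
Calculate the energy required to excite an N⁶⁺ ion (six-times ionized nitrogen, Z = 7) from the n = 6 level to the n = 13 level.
14.574022 eV

The energy levels of a hydrogen-like atom are E_n = -13.6057 Z² eV / n².

Energy at n = 6: E_6 = -13.6057 × 7² / 6² = -18.518869444 eV
Energy at n = 13: E_13 = -13.6057 × 7² / 13² = -3.944847929 eV

The excitation energy is the difference:
ΔE = E_13 - E_6
ΔE = -3.944847929 - (-18.518869444)
ΔE = 14.574022 eV

Since this is positive, energy must be absorbed (photon absorption).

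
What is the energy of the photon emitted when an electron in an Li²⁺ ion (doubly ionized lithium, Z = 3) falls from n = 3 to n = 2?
17.01 eV

The energy levels are E_n = -13.6057 Z² eV / n².

Energy at n = 3: E_3 = -13.6057 × 3² / 3² = -13.60570 eV
Energy at n = 2: E_2 = -13.6057 × 3² / 2² = -30.61283 eV

For emission (electron falling to lower state), the photon energy is:
E_photon = E_3 - E_2 = |-13.60570 - (-30.61283)|
E_photon = 17.01 eV

This energy is carried away by the emitted photon.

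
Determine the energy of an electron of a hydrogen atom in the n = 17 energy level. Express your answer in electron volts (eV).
-0.04708 eV

The energy levels of a hydrogen-like atom are given by:
E_n = -13.6057 eV / n²

For n = 17:
E_17 = -13.6057 eV / 17²
E_17 = -13.6057 eV / 289
E_17 = -0.04708 eV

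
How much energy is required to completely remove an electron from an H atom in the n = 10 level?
0.1361 eV

The ionization energy is the energy needed to remove the electron completely (n → ∞).

For hydrogen, E_n = -13.6057 eV / n².

At n = 10: E_10 = -13.6057 / 10² = -0.1360570 eV
At n = ∞: E_∞ = 0 eV

Ionization energy = E_∞ - E_10 = 0 - (-0.1360570) = 0.1360570 eV
Ionization energy ≈ 0.1361 eV

This is also called the binding energy of the electron in state n = 10.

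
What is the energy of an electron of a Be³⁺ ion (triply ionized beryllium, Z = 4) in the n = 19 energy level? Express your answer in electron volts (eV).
-0.603023 eV

The energy levels of a hydrogen-like atom are given by:
E_n = -13.6057 Z² / n² eV  (with Z = 4 for Be³⁺)

For n = 19:
E_19 = -13.6057 × 4² / 19²
E_19 = -13.6057 × 16 / 361
E_19 = -0.603023 eV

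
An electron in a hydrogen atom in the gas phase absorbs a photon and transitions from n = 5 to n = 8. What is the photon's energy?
0.33164 eV

The energy levels of a hydrogen-like atom are E_n = -13.6057 eV / n².

Energy at n = 5: E_5 = -13.6057 / 5² = -0.54422800 eV
Energy at n = 8: E_8 = -13.6057 / 8² = -0.21258906 eV

The excitation energy is the difference:
ΔE = E_8 - E_5
ΔE = -0.21258906 - (-0.54422800)
ΔE = 0.33164 eV

Since this is positive, energy must be absorbed (photon absorption).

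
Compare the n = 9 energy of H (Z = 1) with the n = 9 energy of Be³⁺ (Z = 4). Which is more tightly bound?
Be³⁺ at n = 9 (E = -2.68755 eV)

Using E_n = -13.6057 Z² / n² eV:

H (Z = 1) at n = 9:
E = -13.6057 × 1² / 9² = -13.6057 × 1 / 81 = -0.16797160 eV

Be³⁺ (Z = 4) at n = 9:
E = -13.6057 × 4² / 9² = -13.6057 × 16 / 81 = -2.68754568 eV

Since -2.68754568 eV < -0.16797160 eV,
Be³⁺ at n = 9 is more tightly bound (requires more energy to ionize).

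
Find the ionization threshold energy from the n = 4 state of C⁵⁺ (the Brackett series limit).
30.61 eV

The series limit corresponds to the transition from n = ∞ to n = 4.
This is the highest energy (shortest wavelength) transition in the Brackett series.

E_∞ = 0 eV
E_4 = -13.6057 × 6² / 4² = -30.61 eV

Energy at series limit:
ΔE = E_∞ - E_4 = 0 - (-30.61) = 30.61 eV

This energy equals the ionization energy from the n = 4 state of C⁵⁺.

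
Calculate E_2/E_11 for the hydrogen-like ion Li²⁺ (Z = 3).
30.250

Using E_n = -13.6057 Z² / n² eV with Z = 3:

E_2 = -13.6057 × 3² / 2² = -122.4513 / 4 = -30.612825000 eV
E_11 = -13.6057 × 3² / 11² = -122.4513 / 121 = -1.011994215 eV

The ratio is:
E_2/E_11 = (-30.612825000) / (-1.011994215)
E_2/E_11 = (-122.4513/4) / (-122.4513/121)
E_2/E_11 = 121/4
E_2/E_11 = 30.250
(Note: the Z² factors cancel in the ratio.)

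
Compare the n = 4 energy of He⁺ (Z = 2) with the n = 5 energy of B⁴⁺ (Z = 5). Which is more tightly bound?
B⁴⁺ at n = 5 (E = -13.60570 eV)

Using E_n = -13.6057 Z² / n² eV:

He⁺ (Z = 2) at n = 4:
E = -13.6057 × 2² / 4² = -13.6057 × 4 / 16 = -3.40142500 eV

B⁴⁺ (Z = 5) at n = 5:
E = -13.6057 × 5² / 5² = -13.6057 × 25 / 25 = -13.60570000 eV

Since -13.60570000 eV < -3.40142500 eV,
B⁴⁺ at n = 5 is more tightly bound (requires more energy to ionize).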